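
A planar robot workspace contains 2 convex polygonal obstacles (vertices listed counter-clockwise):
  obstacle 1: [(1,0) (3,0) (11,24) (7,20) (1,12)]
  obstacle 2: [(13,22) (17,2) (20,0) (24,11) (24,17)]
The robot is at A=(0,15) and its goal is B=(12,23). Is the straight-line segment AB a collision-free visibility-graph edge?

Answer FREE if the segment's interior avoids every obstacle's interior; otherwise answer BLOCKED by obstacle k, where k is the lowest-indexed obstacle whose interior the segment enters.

BLOCKED by obstacle 1

Obstacle 1 [(1,0) (3,0) (11,24) (7,20) (1,12)]:
  edge (1,0)–(3,0): clear
  edge (3,0)–(11,24): crosses AB
  edge (11,24)–(7,20): clear
  edge (7,20)–(1,12): crosses AB
  edge (1,12)–(1,0): clear
  → BLOCKED
Obstacle 2 [(13,22) (17,2) (20,0) (24,11) (24,17)]:
  edge (13,22)–(17,2): clear
  edge (17,2)–(20,0): clear
  edge (20,0)–(24,11): clear
  edge (24,11)–(24,17): clear
  edge (24,17)–(13,22): clear
  midpoint (6,19) outside
  → clear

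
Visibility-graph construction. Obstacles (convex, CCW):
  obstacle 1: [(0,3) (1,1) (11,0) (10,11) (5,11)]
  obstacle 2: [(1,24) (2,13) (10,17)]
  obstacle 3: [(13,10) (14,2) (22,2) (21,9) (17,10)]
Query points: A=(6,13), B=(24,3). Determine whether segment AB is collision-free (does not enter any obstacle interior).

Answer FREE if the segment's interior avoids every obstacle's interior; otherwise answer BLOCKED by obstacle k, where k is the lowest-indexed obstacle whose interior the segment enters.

BLOCKED by obstacle 1

Obstacle 1 [(0,3) (1,1) (11,0) (10,11) (5,11)]:
  edge (0,3)–(1,1): clear
  edge (1,1)–(11,0): clear
  edge (11,0)–(10,11): crosses AB
  edge (10,11)–(5,11): crosses AB
  edge (5,11)–(0,3): clear
  → BLOCKED
Obstacle 2 [(1,24) (2,13) (10,17)]:
  edge (1,24)–(2,13): clear
  edge (2,13)–(10,17): clear
  edge (10,17)–(1,24): clear
  midpoint (15,8) outside
  → clear
Obstacle 3 [(13,10) (14,2) (22,2) (21,9) (17,10)]:
  edge (13,10)–(14,2): crosses AB
  edge (14,2)–(22,2): clear
  edge (22,2)–(21,9): crosses AB
  edge (21,9)–(17,10): clear
  edge (17,10)–(13,10): clear
  → BLOCKED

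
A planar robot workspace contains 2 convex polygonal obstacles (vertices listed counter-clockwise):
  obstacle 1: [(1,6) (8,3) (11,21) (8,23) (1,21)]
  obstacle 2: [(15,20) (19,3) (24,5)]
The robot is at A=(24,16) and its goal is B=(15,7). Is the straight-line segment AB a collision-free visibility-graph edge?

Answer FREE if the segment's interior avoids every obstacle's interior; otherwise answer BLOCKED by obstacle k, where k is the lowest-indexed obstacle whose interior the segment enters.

BLOCKED by obstacle 2

Obstacle 1 [(1,6) (8,3) (11,21) (8,23) (1,21)]:
  edge (1,6)–(8,3): clear
  edge (8,3)–(11,21): clear
  edge (11,21)–(8,23): clear
  edge (8,23)–(1,21): clear
  edge (1,21)–(1,6): clear
  midpoint (39/2,23/2) outside
  → clear
Obstacle 2 [(15,20) (19,3) (24,5)]:
  edge (15,20)–(19,3): crosses AB
  edge (19,3)–(24,5): clear
  edge (24,5)–(15,20): crosses AB
  → BLOCKED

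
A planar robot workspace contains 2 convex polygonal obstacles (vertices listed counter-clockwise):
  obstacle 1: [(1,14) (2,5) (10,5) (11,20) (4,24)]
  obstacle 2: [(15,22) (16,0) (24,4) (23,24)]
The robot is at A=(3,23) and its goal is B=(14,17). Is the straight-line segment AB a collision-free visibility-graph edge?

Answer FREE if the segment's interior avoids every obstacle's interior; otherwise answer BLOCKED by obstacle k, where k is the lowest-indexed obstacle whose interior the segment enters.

Obstacle 1 [(1,14) (2,5) (10,5) (11,20) (4,24)]:
  edge (1,14)–(2,5): clear
  edge (2,5)–(10,5): clear
  edge (10,5)–(11,20): crosses AB
  edge (11,20)–(4,24): clear
  edge (4,24)–(1,14): crosses AB
  → BLOCKED
Obstacle 2 [(15,22) (16,0) (24,4) (23,24)]:
  edge (15,22)–(16,0): clear
  edge (16,0)–(24,4): clear
  edge (24,4)–(23,24): clear
  edge (23,24)–(15,22): clear
  midpoint (17/2,20) outside
  → clear

BLOCKED by obstacle 1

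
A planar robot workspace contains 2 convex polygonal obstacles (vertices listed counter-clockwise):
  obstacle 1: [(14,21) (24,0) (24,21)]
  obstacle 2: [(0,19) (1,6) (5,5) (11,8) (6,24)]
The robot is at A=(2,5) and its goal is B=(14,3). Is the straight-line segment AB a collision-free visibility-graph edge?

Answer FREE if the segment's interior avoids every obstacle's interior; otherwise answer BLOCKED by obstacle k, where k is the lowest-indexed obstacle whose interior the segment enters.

FREE

Obstacle 1 [(14,21) (24,0) (24,21)]:
  edge (14,21)–(24,0): clear
  edge (24,0)–(24,21): clear
  edge (24,21)–(14,21): clear
  midpoint (8,4) outside
  → clear
Obstacle 2 [(0,19) (1,6) (5,5) (11,8) (6,24)]:
  edge (0,19)–(1,6): clear
  edge (1,6)–(5,5): clear
  edge (5,5)–(11,8): clear
  edge (11,8)–(6,24): clear
  edge (6,24)–(0,19): clear
  midpoint (8,4) outside
  → clear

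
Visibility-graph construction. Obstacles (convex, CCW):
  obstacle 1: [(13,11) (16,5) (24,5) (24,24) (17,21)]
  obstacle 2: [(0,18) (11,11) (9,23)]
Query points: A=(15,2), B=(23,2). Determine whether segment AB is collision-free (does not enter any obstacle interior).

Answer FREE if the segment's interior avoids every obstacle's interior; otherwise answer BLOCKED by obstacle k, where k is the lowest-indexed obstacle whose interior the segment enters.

Obstacle 1 [(13,11) (16,5) (24,5) (24,24) (17,21)]:
  edge (13,11)–(16,5): clear
  edge (16,5)–(24,5): clear
  edge (24,5)–(24,24): clear
  edge (24,24)–(17,21): clear
  edge (17,21)–(13,11): clear
  midpoint (19,2) outside
  → clear
Obstacle 2 [(0,18) (11,11) (9,23)]:
  edge (0,18)–(11,11): clear
  edge (11,11)–(9,23): clear
  edge (9,23)–(0,18): clear
  midpoint (19,2) outside
  → clear

FREE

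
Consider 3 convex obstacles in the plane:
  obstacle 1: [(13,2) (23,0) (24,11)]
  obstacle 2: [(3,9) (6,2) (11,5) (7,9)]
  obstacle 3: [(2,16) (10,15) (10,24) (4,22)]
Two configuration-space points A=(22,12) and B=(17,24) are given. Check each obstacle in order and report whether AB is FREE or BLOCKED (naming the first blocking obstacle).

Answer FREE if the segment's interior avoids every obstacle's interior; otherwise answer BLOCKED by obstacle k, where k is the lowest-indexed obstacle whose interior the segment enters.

Obstacle 1 [(13,2) (23,0) (24,11)]:
  edge (13,2)–(23,0): clear
  edge (23,0)–(24,11): clear
  edge (24,11)–(13,2): clear
  midpoint (39/2,18) outside
  → clear
Obstacle 2 [(3,9) (6,2) (11,5) (7,9)]:
  edge (3,9)–(6,2): clear
  edge (6,2)–(11,5): clear
  edge (11,5)–(7,9): clear
  edge (7,9)–(3,9): clear
  midpoint (39/2,18) outside
  → clear
Obstacle 3 [(2,16) (10,15) (10,24) (4,22)]:
  edge (2,16)–(10,15): clear
  edge (10,15)–(10,24): clear
  edge (10,24)–(4,22): clear
  edge (4,22)–(2,16): clear
  midpoint (39/2,18) outside
  → clear

FREE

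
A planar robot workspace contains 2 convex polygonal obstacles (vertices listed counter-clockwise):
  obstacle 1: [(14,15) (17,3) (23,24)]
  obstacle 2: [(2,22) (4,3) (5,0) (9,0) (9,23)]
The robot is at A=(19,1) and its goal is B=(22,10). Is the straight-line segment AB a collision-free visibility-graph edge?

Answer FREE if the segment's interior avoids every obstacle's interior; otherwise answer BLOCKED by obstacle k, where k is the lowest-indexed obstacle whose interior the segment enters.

Obstacle 1 [(14,15) (17,3) (23,24)]:
  edge (14,15)–(17,3): clear
  edge (17,3)–(23,24): clear
  edge (23,24)–(14,15): clear
  midpoint (41/2,11/2) outside
  → clear
Obstacle 2 [(2,22) (4,3) (5,0) (9,0) (9,23)]:
  edge (2,22)–(4,3): clear
  edge (4,3)–(5,0): clear
  edge (5,0)–(9,0): clear
  edge (9,0)–(9,23): clear
  edge (9,23)–(2,22): clear
  midpoint (41/2,11/2) outside
  → clear

FREE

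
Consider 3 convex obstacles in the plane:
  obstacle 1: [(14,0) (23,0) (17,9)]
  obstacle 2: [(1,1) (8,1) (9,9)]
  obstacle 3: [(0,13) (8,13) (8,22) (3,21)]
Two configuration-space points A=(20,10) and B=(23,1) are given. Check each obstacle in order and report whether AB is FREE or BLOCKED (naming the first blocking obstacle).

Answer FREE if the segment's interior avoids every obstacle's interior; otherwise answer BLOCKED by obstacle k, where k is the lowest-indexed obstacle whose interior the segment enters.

Obstacle 1 [(14,0) (23,0) (17,9)]:
  edge (14,0)–(23,0): clear
  edge (23,0)–(17,9): clear
  edge (17,9)–(14,0): clear
  midpoint (43/2,11/2) outside
  → clear
Obstacle 2 [(1,1) (8,1) (9,9)]:
  edge (1,1)–(8,1): clear
  edge (8,1)–(9,9): clear
  edge (9,9)–(1,1): clear
  midpoint (43/2,11/2) outside
  → clear
Obstacle 3 [(0,13) (8,13) (8,22) (3,21)]:
  edge (0,13)–(8,13): clear
  edge (8,13)–(8,22): clear
  edge (8,22)–(3,21): clear
  edge (3,21)–(0,13): clear
  midpoint (43/2,11/2) outside
  → clear

FREE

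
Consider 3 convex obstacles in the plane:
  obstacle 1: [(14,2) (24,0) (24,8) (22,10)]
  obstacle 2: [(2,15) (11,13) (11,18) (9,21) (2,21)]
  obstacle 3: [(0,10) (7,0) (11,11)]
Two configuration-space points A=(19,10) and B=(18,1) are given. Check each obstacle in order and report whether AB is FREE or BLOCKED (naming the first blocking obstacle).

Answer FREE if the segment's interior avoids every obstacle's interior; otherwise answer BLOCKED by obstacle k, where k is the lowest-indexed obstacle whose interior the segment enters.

BLOCKED by obstacle 1

Obstacle 1 [(14,2) (24,0) (24,8) (22,10)]:
  edge (14,2)–(24,0): crosses AB
  edge (24,0)–(24,8): clear
  edge (24,8)–(22,10): clear
  edge (22,10)–(14,2): crosses AB
  → BLOCKED
Obstacle 2 [(2,15) (11,13) (11,18) (9,21) (2,21)]:
  edge (2,15)–(11,13): clear
  edge (11,13)–(11,18): clear
  edge (11,18)–(9,21): clear
  edge (9,21)–(2,21): clear
  edge (2,21)–(2,15): clear
  midpoint (37/2,11/2) outside
  → clear
Obstacle 3 [(0,10) (7,0) (11,11)]:
  edge (0,10)–(7,0): clear
  edge (7,0)–(11,11): clear
  edge (11,11)–(0,10): clear
  midpoint (37/2,11/2) outside
  → clear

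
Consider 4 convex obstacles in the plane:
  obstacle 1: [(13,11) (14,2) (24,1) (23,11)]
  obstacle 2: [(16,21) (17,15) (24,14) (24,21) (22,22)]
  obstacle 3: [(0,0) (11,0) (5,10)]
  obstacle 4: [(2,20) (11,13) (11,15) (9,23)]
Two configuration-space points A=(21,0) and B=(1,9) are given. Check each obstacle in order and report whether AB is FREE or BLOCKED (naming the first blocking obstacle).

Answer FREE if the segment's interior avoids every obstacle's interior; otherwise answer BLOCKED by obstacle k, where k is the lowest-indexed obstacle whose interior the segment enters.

Obstacle 1 [(13,11) (14,2) (24,1) (23,11)]:
  edge (13,11)–(14,2): crosses AB
  edge (14,2)–(24,1): crosses AB
  edge (24,1)–(23,11): clear
  edge (23,11)–(13,11): clear
  → BLOCKED
Obstacle 2 [(16,21) (17,15) (24,14) (24,21) (22,22)]:
  edge (16,21)–(17,15): clear
  edge (17,15)–(24,14): clear
  edge (24,14)–(24,21): clear
  edge (24,21)–(22,22): clear
  edge (22,22)–(16,21): clear
  midpoint (11,9/2) outside
  → clear
Obstacle 3 [(0,0) (11,0) (5,10)]:
  edge (0,0)–(11,0): clear
  edge (11,0)–(5,10): crosses AB
  edge (5,10)–(0,0): crosses AB
  → BLOCKED
Obstacle 4 [(2,20) (11,13) (11,15) (9,23)]:
  edge (2,20)–(11,13): clear
  edge (11,13)–(11,15): clear
  edge (11,15)–(9,23): clear
  edge (9,23)–(2,20): clear
  midpoint (11,9/2) outside
  → clear

BLOCKED by obstacle 1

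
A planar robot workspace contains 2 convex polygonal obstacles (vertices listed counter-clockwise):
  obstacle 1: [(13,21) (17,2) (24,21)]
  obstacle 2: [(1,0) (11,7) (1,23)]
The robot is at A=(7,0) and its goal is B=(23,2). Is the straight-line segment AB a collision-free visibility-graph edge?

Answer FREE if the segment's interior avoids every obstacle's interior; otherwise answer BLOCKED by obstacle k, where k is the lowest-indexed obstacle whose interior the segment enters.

FREE

Obstacle 1 [(13,21) (17,2) (24,21)]:
  edge (13,21)–(17,2): clear
  edge (17,2)–(24,21): clear
  edge (24,21)–(13,21): clear
  midpoint (15,1) outside
  → clear
Obstacle 2 [(1,0) (11,7) (1,23)]:
  edge (1,0)–(11,7): clear
  edge (11,7)–(1,23): clear
  edge (1,23)–(1,0): clear
  midpoint (15,1) outside
  → clear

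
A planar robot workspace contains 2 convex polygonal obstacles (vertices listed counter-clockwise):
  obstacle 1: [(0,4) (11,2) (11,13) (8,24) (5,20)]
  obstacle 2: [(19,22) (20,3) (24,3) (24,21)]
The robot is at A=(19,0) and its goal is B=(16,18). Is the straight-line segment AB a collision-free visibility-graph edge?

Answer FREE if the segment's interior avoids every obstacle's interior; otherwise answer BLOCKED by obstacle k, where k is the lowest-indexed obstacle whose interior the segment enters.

FREE

Obstacle 1 [(0,4) (11,2) (11,13) (8,24) (5,20)]:
  edge (0,4)–(11,2): clear
  edge (11,2)–(11,13): clear
  edge (11,13)–(8,24): clear
  edge (8,24)–(5,20): clear
  edge (5,20)–(0,4): clear
  midpoint (35/2,9) outside
  → clear
Obstacle 2 [(19,22) (20,3) (24,3) (24,21)]:
  edge (19,22)–(20,3): clear
  edge (20,3)–(24,3): clear
  edge (24,3)–(24,21): clear
  edge (24,21)–(19,22): clear
  midpoint (35/2,9) outside
  → clear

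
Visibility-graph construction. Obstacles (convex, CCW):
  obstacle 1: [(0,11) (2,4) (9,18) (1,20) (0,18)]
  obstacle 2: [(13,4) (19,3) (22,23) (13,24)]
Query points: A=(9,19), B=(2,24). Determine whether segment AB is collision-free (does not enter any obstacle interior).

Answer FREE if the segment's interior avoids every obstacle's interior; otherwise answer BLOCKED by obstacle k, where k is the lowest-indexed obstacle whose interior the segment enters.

FREE

Obstacle 1 [(0,11) (2,4) (9,18) (1,20) (0,18)]:
  edge (0,11)–(2,4): clear
  edge (2,4)–(9,18): clear
  edge (9,18)–(1,20): clear
  edge (1,20)–(0,18): clear
  edge (0,18)–(0,11): clear
  midpoint (11/2,43/2) outside
  → clear
Obstacle 2 [(13,4) (19,3) (22,23) (13,24)]:
  edge (13,4)–(19,3): clear
  edge (19,3)–(22,23): clear
  edge (22,23)–(13,24): clear
  edge (13,24)–(13,4): clear
  midpoint (11/2,43/2) outside
  → clear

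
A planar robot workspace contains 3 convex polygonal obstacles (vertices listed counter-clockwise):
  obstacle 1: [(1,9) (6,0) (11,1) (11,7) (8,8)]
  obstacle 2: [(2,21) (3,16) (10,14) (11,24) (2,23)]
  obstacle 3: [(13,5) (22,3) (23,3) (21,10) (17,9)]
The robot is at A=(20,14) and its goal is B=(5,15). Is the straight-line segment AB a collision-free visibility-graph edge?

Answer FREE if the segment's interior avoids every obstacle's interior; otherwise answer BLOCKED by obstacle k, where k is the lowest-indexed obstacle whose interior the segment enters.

Obstacle 1 [(1,9) (6,0) (11,1) (11,7) (8,8)]:
  edge (1,9)–(6,0): clear
  edge (6,0)–(11,1): clear
  edge (11,1)–(11,7): clear
  edge (11,7)–(8,8): clear
  edge (8,8)–(1,9): clear
  midpoint (25/2,29/2) outside
  → clear
Obstacle 2 [(2,21) (3,16) (10,14) (11,24) (2,23)]:
  edge (2,21)–(3,16): clear
  edge (3,16)–(10,14): crosses AB
  edge (10,14)–(11,24): crosses AB
  edge (11,24)–(2,23): clear
  edge (2,23)–(2,21): clear
  → BLOCKED
Obstacle 3 [(13,5) (22,3) (23,3) (21,10) (17,9)]:
  edge (13,5)–(22,3): clear
  edge (22,3)–(23,3): clear
  edge (23,3)–(21,10): clear
  edge (21,10)–(17,9): clear
  edge (17,9)–(13,5): clear
  midpoint (25/2,29/2) outside
  → clear

BLOCKED by obstacle 2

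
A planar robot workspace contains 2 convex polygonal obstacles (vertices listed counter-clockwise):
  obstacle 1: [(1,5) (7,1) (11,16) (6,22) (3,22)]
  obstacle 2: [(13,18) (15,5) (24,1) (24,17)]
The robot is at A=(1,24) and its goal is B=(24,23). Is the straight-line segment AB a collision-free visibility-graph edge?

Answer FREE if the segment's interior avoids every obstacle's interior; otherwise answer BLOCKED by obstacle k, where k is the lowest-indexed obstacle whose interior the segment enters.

Obstacle 1 [(1,5) (7,1) (11,16) (6,22) (3,22)]:
  edge (1,5)–(7,1): clear
  edge (7,1)–(11,16): clear
  edge (11,16)–(6,22): clear
  edge (6,22)–(3,22): clear
  edge (3,22)–(1,5): clear
  midpoint (25/2,47/2) outside
  → clear
Obstacle 2 [(13,18) (15,5) (24,1) (24,17)]:
  edge (13,18)–(15,5): clear
  edge (15,5)–(24,1): clear
  edge (24,1)–(24,17): clear
  edge (24,17)–(13,18): clear
  midpoint (25/2,47/2) outside
  → clear

FREE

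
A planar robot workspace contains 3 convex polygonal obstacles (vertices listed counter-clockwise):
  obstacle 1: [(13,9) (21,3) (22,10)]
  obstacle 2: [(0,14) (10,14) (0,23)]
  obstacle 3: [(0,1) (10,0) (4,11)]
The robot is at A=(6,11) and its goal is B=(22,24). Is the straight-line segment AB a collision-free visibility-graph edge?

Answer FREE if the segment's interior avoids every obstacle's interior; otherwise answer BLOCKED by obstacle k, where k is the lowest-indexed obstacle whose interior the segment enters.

BLOCKED by obstacle 2

Obstacle 1 [(13,9) (21,3) (22,10)]:
  edge (13,9)–(21,3): clear
  edge (21,3)–(22,10): clear
  edge (22,10)–(13,9): clear
  midpoint (14,35/2) outside
  → clear
Obstacle 2 [(0,14) (10,14) (0,23)]:
  edge (0,14)–(10,14): crosses AB
  edge (10,14)–(0,23): crosses AB
  edge (0,23)–(0,14): clear
  → BLOCKED
Obstacle 3 [(0,1) (10,0) (4,11)]:
  edge (0,1)–(10,0): clear
  edge (10,0)–(4,11): clear
  edge (4,11)–(0,1): clear
  midpoint (14,35/2) outside
  → clear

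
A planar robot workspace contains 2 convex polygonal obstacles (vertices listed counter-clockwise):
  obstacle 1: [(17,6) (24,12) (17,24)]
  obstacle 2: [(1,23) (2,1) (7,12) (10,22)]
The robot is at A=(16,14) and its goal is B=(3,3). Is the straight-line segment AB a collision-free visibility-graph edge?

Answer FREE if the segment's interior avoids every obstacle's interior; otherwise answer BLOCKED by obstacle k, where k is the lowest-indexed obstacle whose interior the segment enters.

FREE

Obstacle 1 [(17,6) (24,12) (17,24)]:
  edge (17,6)–(24,12): clear
  edge (24,12)–(17,24): clear
  edge (17,24)–(17,6): clear
  midpoint (19/2,17/2) outside
  → clear
Obstacle 2 [(1,23) (2,1) (7,12) (10,22)]:
  edge (1,23)–(2,1): clear
  edge (2,1)–(7,12): clear
  edge (7,12)–(10,22): clear
  edge (10,22)–(1,23): clear
  midpoint (19/2,17/2) outside
  → clear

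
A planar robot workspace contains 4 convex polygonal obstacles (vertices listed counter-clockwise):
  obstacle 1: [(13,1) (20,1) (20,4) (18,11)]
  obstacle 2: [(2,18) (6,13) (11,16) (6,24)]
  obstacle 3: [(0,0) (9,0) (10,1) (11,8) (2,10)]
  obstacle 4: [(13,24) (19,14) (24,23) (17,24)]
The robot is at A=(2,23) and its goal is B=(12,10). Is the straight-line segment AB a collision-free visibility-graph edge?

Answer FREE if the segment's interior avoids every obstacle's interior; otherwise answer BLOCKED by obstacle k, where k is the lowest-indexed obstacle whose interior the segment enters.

BLOCKED by obstacle 2

Obstacle 1 [(13,1) (20,1) (20,4) (18,11)]:
  edge (13,1)–(20,1): clear
  edge (20,1)–(20,4): clear
  edge (20,4)–(18,11): clear
  edge (18,11)–(13,1): clear
  midpoint (7,33/2) outside
  → clear
Obstacle 2 [(2,18) (6,13) (11,16) (6,24)]:
  edge (2,18)–(6,13): clear
  edge (6,13)–(11,16): crosses AB
  edge (11,16)–(6,24): clear
  edge (6,24)–(2,18): crosses AB
  → BLOCKED
Obstacle 3 [(0,0) (9,0) (10,1) (11,8) (2,10)]:
  edge (0,0)–(9,0): clear
  edge (9,0)–(10,1): clear
  edge (10,1)–(11,8): clear
  edge (11,8)–(2,10): clear
  edge (2,10)–(0,0): clear
  midpoint (7,33/2) outside
  → clear
Obstacle 4 [(13,24) (19,14) (24,23) (17,24)]:
  edge (13,24)–(19,14): clear
  edge (19,14)–(24,23): clear
  edge (24,23)–(17,24): clear
  edge (17,24)–(13,24): clear
  midpoint (7,33/2) outside
  → clear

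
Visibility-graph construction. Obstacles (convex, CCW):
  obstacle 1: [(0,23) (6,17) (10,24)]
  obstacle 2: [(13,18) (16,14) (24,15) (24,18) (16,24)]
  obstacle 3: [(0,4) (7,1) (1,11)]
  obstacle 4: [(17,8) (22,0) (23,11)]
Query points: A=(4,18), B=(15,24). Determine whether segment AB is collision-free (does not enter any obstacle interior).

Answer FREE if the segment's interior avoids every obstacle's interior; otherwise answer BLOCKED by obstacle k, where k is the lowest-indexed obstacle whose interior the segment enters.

BLOCKED by obstacle 1

Obstacle 1 [(0,23) (6,17) (10,24)]:
  edge (0,23)–(6,17): crosses AB
  edge (6,17)–(10,24): crosses AB
  edge (10,24)–(0,23): clear
  → BLOCKED
Obstacle 2 [(13,18) (16,14) (24,15) (24,18) (16,24)]:
  edge (13,18)–(16,14): clear
  edge (16,14)–(24,15): clear
  edge (24,15)–(24,18): clear
  edge (24,18)–(16,24): clear
  edge (16,24)–(13,18): clear
  midpoint (19/2,21) outside
  → clear
Obstacle 3 [(0,4) (7,1) (1,11)]:
  edge (0,4)–(7,1): clear
  edge (7,1)–(1,11): clear
  edge (1,11)–(0,4): clear
  midpoint (19/2,21) outside
  → clear
Obstacle 4 [(17,8) (22,0) (23,11)]:
  edge (17,8)–(22,0): clear
  edge (22,0)–(23,11): clear
  edge (23,11)–(17,8): clear
  midpoint (19/2,21) outside
  → clear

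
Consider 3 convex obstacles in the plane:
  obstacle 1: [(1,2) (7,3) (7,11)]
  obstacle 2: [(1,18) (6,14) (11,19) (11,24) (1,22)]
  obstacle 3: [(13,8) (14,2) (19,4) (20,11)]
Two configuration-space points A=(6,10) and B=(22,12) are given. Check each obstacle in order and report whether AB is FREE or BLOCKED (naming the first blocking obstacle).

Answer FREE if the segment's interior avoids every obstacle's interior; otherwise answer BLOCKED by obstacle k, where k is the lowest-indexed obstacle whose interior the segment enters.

BLOCKED by obstacle 1

Obstacle 1 [(1,2) (7,3) (7,11)]:
  edge (1,2)–(7,3): clear
  edge (7,3)–(7,11): crosses AB
  edge (7,11)–(1,2): crosses AB
  → BLOCKED
Obstacle 2 [(1,18) (6,14) (11,19) (11,24) (1,22)]:
  edge (1,18)–(6,14): clear
  edge (6,14)–(11,19): clear
  edge (11,19)–(11,24): clear
  edge (11,24)–(1,22): clear
  edge (1,22)–(1,18): clear
  midpoint (14,11) outside
  → clear
Obstacle 3 [(13,8) (14,2) (19,4) (20,11)]:
  edge (13,8)–(14,2): clear
  edge (14,2)–(19,4): clear
  edge (19,4)–(20,11): clear
  edge (20,11)–(13,8): clear
  midpoint (14,11) outside
  → clear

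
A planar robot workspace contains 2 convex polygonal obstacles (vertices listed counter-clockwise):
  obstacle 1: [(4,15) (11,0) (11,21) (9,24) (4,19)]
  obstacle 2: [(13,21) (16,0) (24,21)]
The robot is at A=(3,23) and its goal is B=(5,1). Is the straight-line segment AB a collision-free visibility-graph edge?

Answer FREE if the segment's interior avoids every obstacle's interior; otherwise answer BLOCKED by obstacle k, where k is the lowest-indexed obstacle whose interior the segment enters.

FREE

Obstacle 1 [(4,15) (11,0) (11,21) (9,24) (4,19)]:
  edge (4,15)–(11,0): clear
  edge (11,0)–(11,21): clear
  edge (11,21)–(9,24): clear
  edge (9,24)–(4,19): clear
  edge (4,19)–(4,15): clear
  midpoint (4,12) outside
  → clear
Obstacle 2 [(13,21) (16,0) (24,21)]:
  edge (13,21)–(16,0): clear
  edge (16,0)–(24,21): clear
  edge (24,21)–(13,21): clear
  midpoint (4,12) outside
  → clear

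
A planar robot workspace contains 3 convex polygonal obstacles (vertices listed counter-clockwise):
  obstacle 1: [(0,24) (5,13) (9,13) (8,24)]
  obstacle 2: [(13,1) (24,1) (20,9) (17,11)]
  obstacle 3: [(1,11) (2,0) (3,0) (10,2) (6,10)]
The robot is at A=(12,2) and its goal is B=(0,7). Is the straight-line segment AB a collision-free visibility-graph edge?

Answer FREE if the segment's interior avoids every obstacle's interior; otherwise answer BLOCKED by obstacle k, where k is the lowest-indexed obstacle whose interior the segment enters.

Obstacle 1 [(0,24) (5,13) (9,13) (8,24)]:
  edge (0,24)–(5,13): clear
  edge (5,13)–(9,13): clear
  edge (9,13)–(8,24): clear
  edge (8,24)–(0,24): clear
  midpoint (6,9/2) outside
  → clear
Obstacle 2 [(13,1) (24,1) (20,9) (17,11)]:
  edge (13,1)–(24,1): clear
  edge (24,1)–(20,9): clear
  edge (20,9)–(17,11): clear
  edge (17,11)–(13,1): clear
  midpoint (6,9/2) outside
  → clear
Obstacle 3 [(1,11) (2,0) (3,0) (10,2) (6,10)]:
  edge (1,11)–(2,0): crosses AB
  edge (2,0)–(3,0): clear
  edge (3,0)–(10,2): clear
  edge (10,2)–(6,10): crosses AB
  edge (6,10)–(1,11): clear
  → BLOCKED

BLOCKED by obstacle 3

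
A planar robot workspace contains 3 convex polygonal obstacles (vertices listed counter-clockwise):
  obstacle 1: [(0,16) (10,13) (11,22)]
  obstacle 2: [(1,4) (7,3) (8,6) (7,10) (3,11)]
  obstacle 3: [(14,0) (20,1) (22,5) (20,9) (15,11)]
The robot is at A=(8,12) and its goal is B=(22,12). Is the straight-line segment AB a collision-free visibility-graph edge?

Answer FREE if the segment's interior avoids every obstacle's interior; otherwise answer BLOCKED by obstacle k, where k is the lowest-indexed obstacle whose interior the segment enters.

FREE

Obstacle 1 [(0,16) (10,13) (11,22)]:
  edge (0,16)–(10,13): clear
  edge (10,13)–(11,22): clear
  edge (11,22)–(0,16): clear
  midpoint (15,12) outside
  → clear
Obstacle 2 [(1,4) (7,3) (8,6) (7,10) (3,11)]:
  edge (1,4)–(7,3): clear
  edge (7,3)–(8,6): clear
  edge (8,6)–(7,10): clear
  edge (7,10)–(3,11): clear
  edge (3,11)–(1,4): clear
  midpoint (15,12) outside
  → clear
Obstacle 3 [(14,0) (20,1) (22,5) (20,9) (15,11)]:
  edge (14,0)–(20,1): clear
  edge (20,1)–(22,5): clear
  edge (22,5)–(20,9): clear
  edge (20,9)–(15,11): clear
  edge (15,11)–(14,0): clear
  midpoint (15,12) outside
  → clear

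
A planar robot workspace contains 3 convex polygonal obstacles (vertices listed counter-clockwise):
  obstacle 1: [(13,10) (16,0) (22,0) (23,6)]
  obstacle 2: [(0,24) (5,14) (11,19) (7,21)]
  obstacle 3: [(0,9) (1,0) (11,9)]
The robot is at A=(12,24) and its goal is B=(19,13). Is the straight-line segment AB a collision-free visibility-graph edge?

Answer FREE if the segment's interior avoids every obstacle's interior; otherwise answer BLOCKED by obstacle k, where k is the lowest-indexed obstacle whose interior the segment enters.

FREE

Obstacle 1 [(13,10) (16,0) (22,0) (23,6)]:
  edge (13,10)–(16,0): clear
  edge (16,0)–(22,0): clear
  edge (22,0)–(23,6): clear
  edge (23,6)–(13,10): clear
  midpoint (31/2,37/2) outside
  → clear
Obstacle 2 [(0,24) (5,14) (11,19) (7,21)]:
  edge (0,24)–(5,14): clear
  edge (5,14)–(11,19): clear
  edge (11,19)–(7,21): clear
  edge (7,21)–(0,24): clear
  midpoint (31/2,37/2) outside
  → clear
Obstacle 3 [(0,9) (1,0) (11,9)]:
  edge (0,9)–(1,0): clear
  edge (1,0)–(11,9): clear
  edge (11,9)–(0,9): clear
  midpoint (31/2,37/2) outside
  → clear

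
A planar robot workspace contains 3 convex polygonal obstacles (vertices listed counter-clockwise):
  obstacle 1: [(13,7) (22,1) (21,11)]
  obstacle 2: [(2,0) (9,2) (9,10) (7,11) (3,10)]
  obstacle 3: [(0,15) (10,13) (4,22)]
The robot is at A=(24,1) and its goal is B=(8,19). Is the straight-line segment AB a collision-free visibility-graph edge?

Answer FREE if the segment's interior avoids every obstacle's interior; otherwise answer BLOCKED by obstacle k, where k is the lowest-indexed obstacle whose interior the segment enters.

Obstacle 1 [(13,7) (22,1) (21,11)]:
  edge (13,7)–(22,1): clear
  edge (22,1)–(21,11): crosses AB
  edge (21,11)–(13,7): crosses AB
  → BLOCKED
Obstacle 2 [(2,0) (9,2) (9,10) (7,11) (3,10)]:
  edge (2,0)–(9,2): clear
  edge (9,2)–(9,10): clear
  edge (9,10)–(7,11): clear
  edge (7,11)–(3,10): clear
  edge (3,10)–(2,0): clear
  midpoint (16,10) outside
  → clear
Obstacle 3 [(0,15) (10,13) (4,22)]:
  edge (0,15)–(10,13): clear
  edge (10,13)–(4,22): clear
  edge (4,22)–(0,15): clear
  midpoint (16,10) outside
  → clear

BLOCKED by obstacle 1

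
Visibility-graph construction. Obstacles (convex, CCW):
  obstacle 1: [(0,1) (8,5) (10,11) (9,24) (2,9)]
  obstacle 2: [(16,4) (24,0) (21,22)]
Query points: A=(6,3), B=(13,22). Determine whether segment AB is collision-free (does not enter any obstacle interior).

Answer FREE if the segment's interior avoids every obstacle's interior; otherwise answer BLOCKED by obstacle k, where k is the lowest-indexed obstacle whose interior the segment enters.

Obstacle 1 [(0,1) (8,5) (10,11) (9,24) (2,9)]:
  edge (0,1)–(8,5): crosses AB
  edge (8,5)–(10,11): clear
  edge (10,11)–(9,24): crosses AB
  edge (9,24)–(2,9): clear
  edge (2,9)–(0,1): clear
  → BLOCKED
Obstacle 2 [(16,4) (24,0) (21,22)]:
  edge (16,4)–(24,0): clear
  edge (24,0)–(21,22): clear
  edge (21,22)–(16,4): clear
  midpoint (19/2,25/2) outside
  → clear

BLOCKED by obstacle 1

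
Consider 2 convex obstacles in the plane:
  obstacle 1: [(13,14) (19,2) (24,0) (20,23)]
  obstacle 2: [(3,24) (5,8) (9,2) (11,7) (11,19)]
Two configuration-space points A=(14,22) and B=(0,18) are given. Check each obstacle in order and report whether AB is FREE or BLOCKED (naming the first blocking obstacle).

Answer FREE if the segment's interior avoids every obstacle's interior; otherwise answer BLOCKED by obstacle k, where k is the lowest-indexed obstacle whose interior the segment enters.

Obstacle 1 [(13,14) (19,2) (24,0) (20,23)]:
  edge (13,14)–(19,2): clear
  edge (19,2)–(24,0): clear
  edge (24,0)–(20,23): clear
  edge (20,23)–(13,14): clear
  midpoint (7,20) outside
  → clear
Obstacle 2 [(3,24) (5,8) (9,2) (11,7) (11,19)]:
  edge (3,24)–(5,8): crosses AB
  edge (5,8)–(9,2): clear
  edge (9,2)–(11,7): clear
  edge (11,7)–(11,19): clear
  edge (11,19)–(3,24): crosses AB
  → BLOCKED

BLOCKED by obstacle 2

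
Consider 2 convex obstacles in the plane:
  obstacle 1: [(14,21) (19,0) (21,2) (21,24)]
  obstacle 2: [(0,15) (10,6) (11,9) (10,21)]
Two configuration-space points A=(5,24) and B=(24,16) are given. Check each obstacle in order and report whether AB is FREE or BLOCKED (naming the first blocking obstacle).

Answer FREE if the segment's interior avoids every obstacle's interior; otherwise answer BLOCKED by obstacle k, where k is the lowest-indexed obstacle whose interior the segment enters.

Obstacle 1 [(14,21) (19,0) (21,2) (21,24)]:
  edge (14,21)–(19,0): crosses AB
  edge (19,0)–(21,2): clear
  edge (21,2)–(21,24): crosses AB
  edge (21,24)–(14,21): clear
  → BLOCKED
Obstacle 2 [(0,15) (10,6) (11,9) (10,21)]:
  edge (0,15)–(10,6): clear
  edge (10,6)–(11,9): clear
  edge (11,9)–(10,21): clear
  edge (10,21)–(0,15): clear
  midpoint (29/2,20) outside
  → clear

BLOCKED by obstacle 1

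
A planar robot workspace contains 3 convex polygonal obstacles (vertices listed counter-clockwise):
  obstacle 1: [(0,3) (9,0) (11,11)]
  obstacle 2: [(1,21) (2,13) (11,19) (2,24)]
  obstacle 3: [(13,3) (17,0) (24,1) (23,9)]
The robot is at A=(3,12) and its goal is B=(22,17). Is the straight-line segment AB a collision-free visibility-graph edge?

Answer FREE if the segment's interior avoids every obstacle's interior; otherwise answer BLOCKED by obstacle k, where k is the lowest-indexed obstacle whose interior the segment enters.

FREE

Obstacle 1 [(0,3) (9,0) (11,11)]:
  edge (0,3)–(9,0): clear
  edge (9,0)–(11,11): clear
  edge (11,11)–(0,3): clear
  midpoint (25/2,29/2) outside
  → clear
Obstacle 2 [(1,21) (2,13) (11,19) (2,24)]:
  edge (1,21)–(2,13): clear
  edge (2,13)–(11,19): clear
  edge (11,19)–(2,24): clear
  edge (2,24)–(1,21): clear
  midpoint (25/2,29/2) outside
  → clear
Obstacle 3 [(13,3) (17,0) (24,1) (23,9)]:
  edge (13,3)–(17,0): clear
  edge (17,0)–(24,1): clear
  edge (24,1)–(23,9): clear
  edge (23,9)–(13,3): clear
  midpoint (25/2,29/2) outside
  → clear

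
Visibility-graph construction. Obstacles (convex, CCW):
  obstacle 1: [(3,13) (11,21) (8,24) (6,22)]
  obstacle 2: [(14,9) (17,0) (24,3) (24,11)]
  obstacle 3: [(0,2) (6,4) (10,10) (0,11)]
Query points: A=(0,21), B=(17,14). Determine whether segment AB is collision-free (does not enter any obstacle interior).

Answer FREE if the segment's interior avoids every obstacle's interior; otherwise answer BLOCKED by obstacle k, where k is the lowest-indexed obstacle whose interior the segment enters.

BLOCKED by obstacle 1

Obstacle 1 [(3,13) (11,21) (8,24) (6,22)]:
  edge (3,13)–(11,21): crosses AB
  edge (11,21)–(8,24): clear
  edge (8,24)–(6,22): clear
  edge (6,22)–(3,13): crosses AB
  → BLOCKED
Obstacle 2 [(14,9) (17,0) (24,3) (24,11)]:
  edge (14,9)–(17,0): clear
  edge (17,0)–(24,3): clear
  edge (24,3)–(24,11): clear
  edge (24,11)–(14,9): clear
  midpoint (17/2,35/2) outside
  → clear
Obstacle 3 [(0,2) (6,4) (10,10) (0,11)]:
  edge (0,2)–(6,4): clear
  edge (6,4)–(10,10): clear
  edge (10,10)–(0,11): clear
  edge (0,11)–(0,2): clear
  midpoint (17/2,35/2) outside
  → clear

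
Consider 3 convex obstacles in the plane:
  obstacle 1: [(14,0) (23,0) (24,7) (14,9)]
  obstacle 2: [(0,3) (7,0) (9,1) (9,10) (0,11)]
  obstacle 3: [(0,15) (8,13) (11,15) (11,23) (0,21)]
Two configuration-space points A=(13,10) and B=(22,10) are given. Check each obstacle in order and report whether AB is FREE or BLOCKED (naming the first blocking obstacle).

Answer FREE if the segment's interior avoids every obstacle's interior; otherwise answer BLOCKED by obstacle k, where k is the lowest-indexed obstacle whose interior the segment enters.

Obstacle 1 [(14,0) (23,0) (24,7) (14,9)]:
  edge (14,0)–(23,0): clear
  edge (23,0)–(24,7): clear
  edge (24,7)–(14,9): clear
  edge (14,9)–(14,0): clear
  midpoint (35/2,10) outside
  → clear
Obstacle 2 [(0,3) (7,0) (9,1) (9,10) (0,11)]:
  edge (0,3)–(7,0): clear
  edge (7,0)–(9,1): clear
  edge (9,1)–(9,10): clear
  edge (9,10)–(0,11): clear
  edge (0,11)–(0,3): clear
  midpoint (35/2,10) outside
  → clear
Obstacle 3 [(0,15) (8,13) (11,15) (11,23) (0,21)]:
  edge (0,15)–(8,13): clear
  edge (8,13)–(11,15): clear
  edge (11,15)–(11,23): clear
  edge (11,23)–(0,21): clear
  edge (0,21)–(0,15): clear
  midpoint (35/2,10) outside
  → clear

FREE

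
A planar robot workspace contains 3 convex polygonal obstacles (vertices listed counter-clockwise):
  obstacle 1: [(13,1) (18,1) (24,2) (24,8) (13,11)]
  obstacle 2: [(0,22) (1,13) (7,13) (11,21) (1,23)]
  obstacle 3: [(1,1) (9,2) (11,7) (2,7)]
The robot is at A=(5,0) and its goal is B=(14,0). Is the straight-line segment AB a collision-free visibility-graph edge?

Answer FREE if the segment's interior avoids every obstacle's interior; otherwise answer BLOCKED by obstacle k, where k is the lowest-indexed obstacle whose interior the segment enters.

FREE

Obstacle 1 [(13,1) (18,1) (24,2) (24,8) (13,11)]:
  edge (13,1)–(18,1): clear
  edge (18,1)–(24,2): clear
  edge (24,2)–(24,8): clear
  edge (24,8)–(13,11): clear
  edge (13,11)–(13,1): clear
  midpoint (19/2,0) outside
  → clear
Obstacle 2 [(0,22) (1,13) (7,13) (11,21) (1,23)]:
  edge (0,22)–(1,13): clear
  edge (1,13)–(7,13): clear
  edge (7,13)–(11,21): clear
  edge (11,21)–(1,23): clear
  edge (1,23)–(0,22): clear
  midpoint (19/2,0) outside
  → clear
Obstacle 3 [(1,1) (9,2) (11,7) (2,7)]:
  edge (1,1)–(9,2): clear
  edge (9,2)–(11,7): clear
  edge (11,7)–(2,7): clear
  edge (2,7)–(1,1): clear
  midpoint (19/2,0) outside
  → clear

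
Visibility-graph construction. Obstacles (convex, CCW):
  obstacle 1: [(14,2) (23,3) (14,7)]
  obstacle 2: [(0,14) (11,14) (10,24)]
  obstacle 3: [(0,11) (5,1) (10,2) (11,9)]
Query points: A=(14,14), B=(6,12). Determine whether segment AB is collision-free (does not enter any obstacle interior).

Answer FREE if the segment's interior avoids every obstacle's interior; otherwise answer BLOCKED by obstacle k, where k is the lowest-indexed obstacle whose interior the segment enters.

FREE

Obstacle 1 [(14,2) (23,3) (14,7)]:
  edge (14,2)–(23,3): clear
  edge (23,3)–(14,7): clear
  edge (14,7)–(14,2): clear
  midpoint (10,13) outside
  → clear
Obstacle 2 [(0,14) (11,14) (10,24)]:
  edge (0,14)–(11,14): clear
  edge (11,14)–(10,24): clear
  edge (10,24)–(0,14): clear
  midpoint (10,13) outside
  → clear
Obstacle 3 [(0,11) (5,1) (10,2) (11,9)]:
  edge (0,11)–(5,1): clear
  edge (5,1)–(10,2): clear
  edge (10,2)–(11,9): clear
  edge (11,9)–(0,11): clear
  midpoint (10,13) outside
  → clear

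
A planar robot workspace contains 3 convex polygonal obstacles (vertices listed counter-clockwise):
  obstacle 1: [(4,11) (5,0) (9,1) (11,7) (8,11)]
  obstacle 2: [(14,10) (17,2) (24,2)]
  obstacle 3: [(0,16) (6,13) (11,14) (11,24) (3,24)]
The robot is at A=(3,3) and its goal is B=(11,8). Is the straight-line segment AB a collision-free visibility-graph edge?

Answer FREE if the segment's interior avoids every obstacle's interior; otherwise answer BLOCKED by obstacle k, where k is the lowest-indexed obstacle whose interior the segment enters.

Obstacle 1 [(4,11) (5,0) (9,1) (11,7) (8,11)]:
  edge (4,11)–(5,0): crosses AB
  edge (5,0)–(9,1): clear
  edge (9,1)–(11,7): clear
  edge (11,7)–(8,11): crosses AB
  edge (8,11)–(4,11): clear
  → BLOCKED
Obstacle 2 [(14,10) (17,2) (24,2)]:
  edge (14,10)–(17,2): clear
  edge (17,2)–(24,2): clear
  edge (24,2)–(14,10): clear
  midpoint (7,11/2) outside
  → clear
Obstacle 3 [(0,16) (6,13) (11,14) (11,24) (3,24)]:
  edge (0,16)–(6,13): clear
  edge (6,13)–(11,14): clear
  edge (11,14)–(11,24): clear
  edge (11,24)–(3,24): clear
  edge (3,24)–(0,16): clear
  midpoint (7,11/2) outside
  → clear

BLOCKED by obstacle 1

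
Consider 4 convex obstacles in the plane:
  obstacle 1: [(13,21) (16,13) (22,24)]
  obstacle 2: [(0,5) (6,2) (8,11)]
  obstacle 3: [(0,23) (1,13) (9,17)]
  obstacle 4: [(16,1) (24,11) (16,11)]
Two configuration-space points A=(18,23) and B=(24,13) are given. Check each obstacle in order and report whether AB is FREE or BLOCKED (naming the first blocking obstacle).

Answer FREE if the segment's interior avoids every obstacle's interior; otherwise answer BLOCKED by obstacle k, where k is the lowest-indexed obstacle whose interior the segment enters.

BLOCKED by obstacle 1

Obstacle 1 [(13,21) (16,13) (22,24)]:
  edge (13,21)–(16,13): clear
  edge (16,13)–(22,24): crosses AB
  edge (22,24)–(13,21): crosses AB
  → BLOCKED
Obstacle 2 [(0,5) (6,2) (8,11)]:
  edge (0,5)–(6,2): clear
  edge (6,2)–(8,11): clear
  edge (8,11)–(0,5): clear
  midpoint (21,18) outside
  → clear
Obstacle 3 [(0,23) (1,13) (9,17)]:
  edge (0,23)–(1,13): clear
  edge (1,13)–(9,17): clear
  edge (9,17)–(0,23): clear
  midpoint (21,18) outside
  → clear
Obstacle 4 [(16,1) (24,11) (16,11)]:
  edge (16,1)–(24,11): clear
  edge (24,11)–(16,11): clear
  edge (16,11)–(16,1): clear
  midpoint (21,18) outside
  → clear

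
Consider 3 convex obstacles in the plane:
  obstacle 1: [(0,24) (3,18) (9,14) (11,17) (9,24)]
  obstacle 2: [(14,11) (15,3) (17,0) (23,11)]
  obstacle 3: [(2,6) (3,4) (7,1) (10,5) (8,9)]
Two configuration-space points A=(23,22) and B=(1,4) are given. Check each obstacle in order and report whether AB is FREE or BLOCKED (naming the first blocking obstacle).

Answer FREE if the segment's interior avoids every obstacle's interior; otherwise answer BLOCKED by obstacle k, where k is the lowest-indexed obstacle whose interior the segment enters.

Obstacle 1 [(0,24) (3,18) (9,14) (11,17) (9,24)]:
  edge (0,24)–(3,18): clear
  edge (3,18)–(9,14): clear
  edge (9,14)–(11,17): clear
  edge (11,17)–(9,24): clear
  edge (9,24)–(0,24): clear
  midpoint (12,13) outside
  → clear
Obstacle 2 [(14,11) (15,3) (17,0) (23,11)]:
  edge (14,11)–(15,3): clear
  edge (15,3)–(17,0): clear
  edge (17,0)–(23,11): clear
  edge (23,11)–(14,11): clear
  midpoint (12,13) outside
  → clear
Obstacle 3 [(2,6) (3,4) (7,1) (10,5) (8,9)]:
  edge (2,6)–(3,4): crosses AB
  edge (3,4)–(7,1): clear
  edge (7,1)–(10,5): clear
  edge (10,5)–(8,9): clear
  edge (8,9)–(2,6): crosses AB
  → BLOCKED

BLOCKED by obstacle 3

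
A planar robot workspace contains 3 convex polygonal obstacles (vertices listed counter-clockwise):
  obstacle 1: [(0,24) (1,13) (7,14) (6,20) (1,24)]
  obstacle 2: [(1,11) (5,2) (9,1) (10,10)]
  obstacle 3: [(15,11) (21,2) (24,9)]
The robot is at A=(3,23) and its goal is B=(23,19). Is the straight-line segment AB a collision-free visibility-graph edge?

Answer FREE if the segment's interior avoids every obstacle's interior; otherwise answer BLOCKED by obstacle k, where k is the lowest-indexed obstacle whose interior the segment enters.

Obstacle 1 [(0,24) (1,13) (7,14) (6,20) (1,24)]:
  edge (0,24)–(1,13): clear
  edge (1,13)–(7,14): clear
  edge (7,14)–(6,20): clear
  edge (6,20)–(1,24): clear
  edge (1,24)–(0,24): clear
  midpoint (13,21) outside
  → clear
Obstacle 2 [(1,11) (5,2) (9,1) (10,10)]:
  edge (1,11)–(5,2): clear
  edge (5,2)–(9,1): clear
  edge (9,1)–(10,10): clear
  edge (10,10)–(1,11): clear
  midpoint (13,21) outside
  → clear
Obstacle 3 [(15,11) (21,2) (24,9)]:
  edge (15,11)–(21,2): clear
  edge (21,2)–(24,9): clear
  edge (24,9)–(15,11): clear
  midpoint (13,21) outside
  → clear

FREE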